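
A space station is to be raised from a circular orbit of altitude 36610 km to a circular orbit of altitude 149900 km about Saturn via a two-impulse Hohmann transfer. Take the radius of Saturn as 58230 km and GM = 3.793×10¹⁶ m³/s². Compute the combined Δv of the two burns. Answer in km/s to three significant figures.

r₁ = 58230 + 36610 = 94840 km = 9.4840×10⁷ m.
r₂ = 58230 + 149900 = 208130 km = 2.0813×10⁸ m.
Transfer ellipse a_t = (r₁ + r₂)/2 = 1.515×10⁸ m.
At r₁: circular v_c1 = √(μ/r₁) = 20000 m/s; transfer-perikrone v_p = √[μ(2/r₁ − 1/a_t)] = 23440 m/s.
Δv₁ = v_p − v_c1 = 3443 m/s.
At r₂: circular v_c2 = √(μ/r₂) = 13500 m/s; transfer-apokrone v_a = √[μ(2/r₂ − 1/a_t)] = 10680 m/s.
Δv₂ = v_c2 − v_a = 2818 m/s.
Total Δv = Δv₁ + Δv₂ = 6261 m/s = 6.261 km/s.

Δv_total ≈ 6.26 km/s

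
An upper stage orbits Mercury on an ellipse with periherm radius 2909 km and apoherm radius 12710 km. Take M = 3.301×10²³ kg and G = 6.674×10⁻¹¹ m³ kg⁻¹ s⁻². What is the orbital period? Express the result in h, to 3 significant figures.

μ = GM = 6.674×10⁻¹¹ × 3.301×10²³ = 2.203×10¹³ m³/s².
Semi-major axis a = (r_p + r_a)/2 = (2909.0 + 12710)/2 = 7809.5 km = 7.810×10⁶ m.
By Kepler's third law T = 2π√(a³/μ) = 2π × 4.650×10³ = 2.921×10⁴ s.
= 8.115 h.

T ≈ 8.12 h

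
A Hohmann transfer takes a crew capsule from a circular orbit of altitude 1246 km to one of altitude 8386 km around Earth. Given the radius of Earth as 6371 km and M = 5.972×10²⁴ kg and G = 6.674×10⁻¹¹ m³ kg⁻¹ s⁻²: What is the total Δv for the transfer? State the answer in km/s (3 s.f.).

μ = GM = 6.674×10⁻¹¹ × 5.972×10²⁴ = 3.986×10¹⁴ m³/s².
r₁ = 6371 + 1246 = 7617.0 km = 7.6170×10⁶ m.
r₂ = 6371 + 8386 = 14757 km = 1.4757×10⁷ m.
Transfer ellipse a_t = (r₁ + r₂)/2 = 1.119×10⁷ m.
At r₁: circular v_c1 = √(μ/r₁) = 7234 m/s; transfer-perigee v_p = √[μ(2/r₁ − 1/a_t)] = 8308 m/s.
Δv₁ = v_p − v_c1 = 1074 m/s.
At r₂: circular v_c2 = √(μ/r₂) = 5197 m/s; transfer-apogee v_a = √[μ(2/r₂ − 1/a_t)] = 4288 m/s.
Δv₂ = v_c2 − v_a = 908.7 m/s.
Total Δv = Δv₁ + Δv₂ = 1983 m/s = 1.983 km/s.

Δv_total ≈ 1.98 km/s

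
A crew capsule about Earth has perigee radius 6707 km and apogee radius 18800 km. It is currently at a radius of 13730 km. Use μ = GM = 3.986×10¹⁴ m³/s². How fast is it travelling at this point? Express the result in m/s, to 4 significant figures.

Semi-major axis a = (r_p + r_a)/2 = 12754 km = 1.275×10⁷ m.
Vis-viva: v² = μ(2/r − 1/a) = 3.986×10¹⁴ × (1.457×10⁻⁷ − 7.841×10⁻⁸) = 2.681×10⁷ m²/s².
v = 5178 m/s.

v ≈ 5178 m/s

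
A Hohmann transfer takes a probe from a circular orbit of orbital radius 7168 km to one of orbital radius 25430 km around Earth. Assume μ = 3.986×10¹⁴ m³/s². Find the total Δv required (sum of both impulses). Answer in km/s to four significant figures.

Δv_total ≈ 3.191 km/s

r₁ = 7168 km = 7.168×10⁶ m.
r₂ = 25430 km = 2.543×10⁷ m.
Transfer ellipse a_t = (r₁ + r₂)/2 = 1.630×10⁷ m.
At r₁: circular v_c1 = √(μ/r₁) = 7457 m/s; transfer-perigee v_p = √[μ(2/r₁ − 1/a_t)] = 9315 m/s.
Δv₁ = v_p − v_c1 = 1857 m/s.
At r₂: circular v_c2 = √(μ/r₂) = 3959 m/s; transfer-apogee v_a = √[μ(2/r₂ − 1/a_t)] = 2626 m/s.
Δv₂ = v_c2 − v_a = 1334 m/s.
Total Δv = Δv₁ + Δv₂ = 3191 m/s = 3.191 km/s.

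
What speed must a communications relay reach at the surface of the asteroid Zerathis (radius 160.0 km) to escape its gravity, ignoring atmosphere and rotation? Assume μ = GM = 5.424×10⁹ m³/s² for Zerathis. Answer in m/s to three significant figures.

v_esc ≈ 260 m/s

r = R = 1.600×10⁵ m.
Escape speed v_esc = √(2μ/r) = √(2 × 5.424×10⁹ / 1.600×10⁵) = √(6.780×10⁴) = 260.4 m/s.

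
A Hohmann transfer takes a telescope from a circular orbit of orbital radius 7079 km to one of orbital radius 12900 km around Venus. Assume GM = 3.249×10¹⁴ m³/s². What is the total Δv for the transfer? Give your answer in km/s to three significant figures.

r₁ = 7079 km = 7.079×10⁶ m.
r₂ = 12900 km = 1.290×10⁷ m.
Transfer ellipse a_t = (r₁ + r₂)/2 = 9.990×10⁶ m.
At r₁: circular v_c1 = √(μ/r₁) = 6775 m/s; transfer-periapsis v_p = √[μ(2/r₁ − 1/a_t)] = 7699 m/s.
Δv₁ = v_p − v_c1 = 923.9 m/s.
At r₂: circular v_c2 = √(μ/r₂) = 5019 m/s; transfer-apoapsis v_a = √[μ(2/r₂ − 1/a_t)] = 4225 m/s.
Δv₂ = v_c2 − v_a = 793.9 m/s.
Total Δv = Δv₁ + Δv₂ = 1718 m/s = 1.718 km/s.

Δv_total ≈ 1.72 km/s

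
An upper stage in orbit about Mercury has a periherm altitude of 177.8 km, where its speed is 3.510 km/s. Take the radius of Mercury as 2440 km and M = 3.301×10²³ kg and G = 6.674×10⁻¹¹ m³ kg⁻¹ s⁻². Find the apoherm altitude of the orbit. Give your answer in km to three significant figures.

apoherm altitude ≈ 4710 km

μ = GM = 6.674×10⁻¹¹ × 3.301×10²³ = 2.203×10¹³ m³/s².
r_p = 2440 + 177.8 = 2617.8 km = 2.618×10⁶ m.
Specific energy ε = v²/2 − μ/r = -2.256×10⁶ J/kg, so a = −μ/(2ε) = 4.883×10⁶ m.
The apsides satisfy r_p + r_a = 2a, so the apoherm radius is 2a − r_p = 7.149×10⁶ m = 7148.8 km.
Apoherm altitude = 7148.8 − 2440 = 4708.8 km.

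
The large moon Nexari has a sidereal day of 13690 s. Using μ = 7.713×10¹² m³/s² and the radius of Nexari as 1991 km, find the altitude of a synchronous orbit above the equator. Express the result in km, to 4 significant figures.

h_sync ≈ 1330 km

A synchronous orbit has period T, so by Kepler's third law a = (μT²/4π²)^(1/3).
μT²/4π² = 7.713×10¹² × (1.369×10⁴)² / 39.48 = 3.662×10¹⁹ m³.
a = 3.321×10⁶ m = 3320.7 km.
Altitude h = a − R = 3320.7 − 1991 = 1329.7 km.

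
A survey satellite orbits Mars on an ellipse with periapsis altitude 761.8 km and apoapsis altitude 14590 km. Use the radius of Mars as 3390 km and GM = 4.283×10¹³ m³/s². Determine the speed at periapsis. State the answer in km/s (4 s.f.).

v ≈ 4.094 km/s

r_p = 3390 + 761.8 = 4151.8 km = 4.1518×10⁶ m.
r_a = 3390 + 14590 = 17980 km = 1.7980×10⁷ m.
Semi-major axis a = (r_p + r_a)/2 = 11066 km = 1.107×10⁷ m.
Vis-viva: v² = μ(2/r − 1/a) = 4.283×10¹³ × (4.817×10⁻⁷ − 9.037×10⁻⁸) = 1.676×10⁷ m²/s².
v = 4094 m/s = 4.094 km/s.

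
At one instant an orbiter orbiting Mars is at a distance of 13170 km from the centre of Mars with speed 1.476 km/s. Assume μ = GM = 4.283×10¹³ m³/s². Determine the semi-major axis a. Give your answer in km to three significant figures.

a ≈ 9900 km

r = 1.317×10⁷ m.
Vis-viva rearranged: 1/a = 2/r − v²/μ = 1.519×10⁻⁷ − 5.087×10⁻⁸ = 1.010×10⁻⁷ m⁻¹.
a = 9.902×10⁶ m = 9901.5 km.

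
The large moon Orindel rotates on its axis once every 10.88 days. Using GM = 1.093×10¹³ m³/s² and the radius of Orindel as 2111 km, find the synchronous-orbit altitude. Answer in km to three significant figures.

h_sync ≈ 60400 km

T = 10.88 days = 9.400×10⁵ s.
A synchronous orbit has period T, so by Kepler's third law a = (μT²/4π²)^(1/3).
μT²/4π² = 1.093×10¹³ × (9.400×10⁵)² / 39.48 = 2.447×10²³ m³.
a = 6.254×10⁷ m = 62543 km.
Altitude h = a − R = 62543 − 2111 = 60432 km.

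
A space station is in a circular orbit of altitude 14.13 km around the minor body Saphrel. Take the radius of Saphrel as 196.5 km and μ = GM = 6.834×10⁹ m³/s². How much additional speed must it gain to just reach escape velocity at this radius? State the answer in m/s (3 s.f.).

r = 196.5 + 14.13 = 210.63 km = 2.1063×10⁵ m.
Circular speed v_c = √(μ/r) = 180.1 m/s.
Escape speed v_esc = √(2μ/r) = √2 × v_c = 254.7 m/s.
Δv = v_esc − v_c = 74.61 m/s.

Δv ≈ 74.6 m/s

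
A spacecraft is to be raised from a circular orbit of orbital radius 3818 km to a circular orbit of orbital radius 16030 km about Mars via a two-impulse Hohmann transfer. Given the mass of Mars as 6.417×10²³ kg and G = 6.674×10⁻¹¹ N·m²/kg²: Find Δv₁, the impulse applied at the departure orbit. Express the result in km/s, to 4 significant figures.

μ = GM = 6.674×10⁻¹¹ × 6.417×10²³ = 4.283×10¹³ m³/s².
r₁ = 3818 km = 3.818×10⁶ m.
r₂ = 16030 km = 1.603×10⁷ m.
Transfer ellipse a_t = (r₁ + r₂)/2 = 9.924×10⁶ m.
At r₁: circular v_c1 = √(μ/r₁) = 3349 m/s; transfer-periapsis v_p = √[μ(2/r₁ − 1/a_t)] = 4257 m/s.
Δv₁ = v_p − v_c1 = 907.4 m/s.
= 0.9074 km/s.

Δv ≈ 0.9074 km/s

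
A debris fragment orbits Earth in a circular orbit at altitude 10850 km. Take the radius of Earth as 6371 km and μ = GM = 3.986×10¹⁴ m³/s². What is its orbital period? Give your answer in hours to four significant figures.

T ≈ 6.247 hours

r = 6371 + 10850 = 17221 km = 1.7221×10⁷ m.
Kepler's third law: T = 2π√(r³/μ) = 2π√((1.722×10⁷)³ / 3.986×10¹⁴).
r³/μ = 1.281×10⁷ s², so T = 2π × 3.579×10³ = 2.249×10⁴ s.
Converting: 2.249×10⁴ s ÷ 3600 = 6.247 hours.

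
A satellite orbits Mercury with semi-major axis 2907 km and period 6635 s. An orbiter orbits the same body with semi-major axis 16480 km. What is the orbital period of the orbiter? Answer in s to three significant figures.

Kepler's third law: T² ∝ a³, so T₂ = T₁ (a₂/a₁)^(3/2).
a₂/a₁ = 5.669, (a₂/a₁)^(3/2) = 13.50.
T₂ = 6635 × 13.50 = 89560 s.

T₂ ≈ 89600 s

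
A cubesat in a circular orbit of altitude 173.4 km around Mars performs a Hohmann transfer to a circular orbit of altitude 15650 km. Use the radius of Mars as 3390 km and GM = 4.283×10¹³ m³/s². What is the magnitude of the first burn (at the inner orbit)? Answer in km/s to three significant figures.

Δv ≈ 1.03 km/s

r₁ = 3390 + 173.4 = 3563.4 km = 3.5634×10⁶ m.
r₂ = 3390 + 15650 = 19040 km = 1.9040×10⁷ m.
Transfer ellipse a_t = (r₁ + r₂)/2 = 1.130×10⁷ m.
At r₁: circular v_c1 = √(μ/r₁) = 3467 m/s; transfer-periapsis v_p = √[μ(2/r₁ − 1/a_t)] = 4500 m/s.
Δv₁ = v_p − v_c1 = 1033 m/s.
= 1.033 km/s.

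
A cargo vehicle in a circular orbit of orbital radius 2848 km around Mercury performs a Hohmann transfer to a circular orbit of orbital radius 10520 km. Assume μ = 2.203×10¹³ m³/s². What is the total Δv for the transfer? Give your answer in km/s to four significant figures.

Δv_total ≈ 1.210 km/s

r₁ = 2848 km = 2.848×10⁶ m.
r₂ = 10520 km = 1.052×10⁷ m.
Transfer ellipse a_t = (r₁ + r₂)/2 = 6.684×10⁶ m.
At r₁: circular v_c1 = √(μ/r₁) = 2781 m/s; transfer-periherm v_p = √[μ(2/r₁ − 1/a_t)] = 3489 m/s.
Δv₁ = v_p − v_c1 = 708.0 m/s.
At r₂: circular v_c2 = √(μ/r₂) = 1447 m/s; transfer-apoherm v_a = √[μ(2/r₂ − 1/a_t)] = 944.6 m/s.
Δv₂ = v_c2 − v_a = 502.5 m/s.
Total Δv = Δv₁ + Δv₂ = 1210 m/s = 1.210 km/s.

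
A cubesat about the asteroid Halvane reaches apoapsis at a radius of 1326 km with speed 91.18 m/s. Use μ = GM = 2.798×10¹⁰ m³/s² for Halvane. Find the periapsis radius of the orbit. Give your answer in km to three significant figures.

periapsis radius ≈ 325 km

r_a = 1.326×10⁶ m.
Specific energy ε = v²/2 − μ/r = -1.694×10⁴ J/kg, so a = −μ/(2ε) = 8.257×10⁵ m.
The apsides satisfy r_p + r_a = 2a, so the periapsis radius is 2a − r_a = 3.253×10⁵ m = 325.31 km.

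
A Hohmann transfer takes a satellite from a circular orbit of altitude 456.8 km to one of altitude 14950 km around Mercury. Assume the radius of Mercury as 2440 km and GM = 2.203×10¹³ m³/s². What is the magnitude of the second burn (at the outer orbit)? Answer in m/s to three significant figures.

r₁ = 2440 + 456.8 = 2896.8 km = 2.8968×10⁶ m.
r₂ = 2440 + 14950 = 17390 km = 1.7390×10⁷ m.
Transfer ellipse a_t = (r₁ + r₂)/2 = 1.014×10⁷ m.
At r₁: circular v_c1 = √(μ/r₁) = 2758 m/s; transfer-periherm v_p = √[μ(2/r₁ − 1/a_t)] = 3611 m/s.
At r₂: circular v_c2 = √(μ/r₂) = 1126 m/s; transfer-apoherm v_a = √[μ(2/r₂ − 1/a_t)] = 601.5 m/s.
Δv₂ = v_c2 − v_a = 524.0 m/s.

Δv ≈ 524 m/s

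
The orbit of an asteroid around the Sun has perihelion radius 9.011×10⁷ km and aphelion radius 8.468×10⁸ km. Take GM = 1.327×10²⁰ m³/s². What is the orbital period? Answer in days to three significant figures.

T ≈ 2020 days

Semi-major axis a = (r_p + r_a)/2 = (9.0110×10⁷ + 8.4680×10⁸)/2 = 4.6846×10⁸ km = 4.685×10¹¹ m.
By Kepler's third law T = 2π√(a³/μ) = 2π × 2.783×10⁷ = 1.749×10⁸ s.
= 2024 days.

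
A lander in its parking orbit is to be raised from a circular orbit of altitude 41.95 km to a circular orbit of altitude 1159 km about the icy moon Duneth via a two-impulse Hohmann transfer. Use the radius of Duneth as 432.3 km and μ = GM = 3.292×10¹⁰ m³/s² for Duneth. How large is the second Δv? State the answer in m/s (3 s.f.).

Δv ≈ 46.4 m/s

r₁ = 432.3 + 41.95 = 474.25 km = 4.7425×10⁵ m.
r₂ = 432.3 + 1159 = 1591.3 km = 1.5913×10⁶ m.
Transfer ellipse a_t = (r₁ + r₂)/2 = 1.033×10⁶ m.
At r₁: circular v_c1 = √(μ/r₁) = 263.5 m/s; transfer-periapsis v_p = √[μ(2/r₁ − 1/a_t)] = 327.0 m/s.
At r₂: circular v_c2 = √(μ/r₂) = 143.8 m/s; transfer-apoapsis v_a = √[μ(2/r₂ − 1/a_t)] = 97.47 m/s.
Δv₂ = v_c2 − v_a = 46.37 m/s.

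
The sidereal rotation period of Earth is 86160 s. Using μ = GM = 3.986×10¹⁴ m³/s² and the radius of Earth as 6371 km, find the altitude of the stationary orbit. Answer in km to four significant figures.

h_sync ≈ 35790 km

A synchronous orbit has period T, so by Kepler's third law a = (μT²/4π²)^(1/3).
μT²/4π² = 3.986×10¹⁴ × (8.616×10⁴)² / 39.48 = 7.495×10²² m³.
a = 4.216×10⁷ m = 42163 km.
Altitude h = a − R = 42163 − 6371 = 35792 km.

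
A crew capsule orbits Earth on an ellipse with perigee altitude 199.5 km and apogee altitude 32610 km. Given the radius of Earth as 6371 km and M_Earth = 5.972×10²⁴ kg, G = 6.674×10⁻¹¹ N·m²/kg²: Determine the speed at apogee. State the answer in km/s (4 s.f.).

v ≈ 1.717 km/s

μ = GM = 6.674×10⁻¹¹ × 5.972×10²⁴ = 3.986×10¹⁴ m³/s².
r_p = 6371 + 199.5 = 6570.5 km = 6.5705×10⁶ m.
r_a = 6371 + 32610 = 38981 km = 3.8981×10⁷ m.
Semi-major axis a = (r_p + r_a)/2 = 22776 km = 2.278×10⁷ m.
Vis-viva: v² = μ(2/r − 1/a) = 3.986×10¹⁴ × (5.131×10⁻⁸ − 4.391×10⁻⁸) = 2.950×10⁶ m²/s².
v = 1717 m/s = 1.717 km/s.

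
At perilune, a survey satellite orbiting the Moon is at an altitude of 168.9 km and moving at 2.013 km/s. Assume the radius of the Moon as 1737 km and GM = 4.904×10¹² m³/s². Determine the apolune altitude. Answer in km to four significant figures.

apolune altitude ≈ 5323 km

r_p = 1737 + 168.9 = 1905.9 km = 1.906×10⁶ m.
Specific energy ε = v²/2 − μ/r = -5.470×10⁵ J/kg, so a = −μ/(2ε) = 4.483×10⁶ m.
The apsides satisfy r_p + r_a = 2a, so the apolune radius is 2a − r_p = 7.060×10⁶ m = 7059.7 km.
Apolune altitude = 7059.7 − 1737 = 5322.7 km.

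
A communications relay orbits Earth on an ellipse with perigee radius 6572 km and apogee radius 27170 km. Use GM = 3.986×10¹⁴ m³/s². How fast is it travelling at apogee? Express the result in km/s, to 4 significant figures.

v ≈ 2.391 km/s

Semi-major axis a = (r_p + r_a)/2 = 16871 km = 1.687×10⁷ m.
Vis-viva: v² = μ(2/r − 1/a) = 3.986×10¹⁴ × (7.361×10⁻⁸ − 5.927×10⁻⁸) = 5.715×10⁶ m²/s².
v = 2391 m/s = 2.391 km/s.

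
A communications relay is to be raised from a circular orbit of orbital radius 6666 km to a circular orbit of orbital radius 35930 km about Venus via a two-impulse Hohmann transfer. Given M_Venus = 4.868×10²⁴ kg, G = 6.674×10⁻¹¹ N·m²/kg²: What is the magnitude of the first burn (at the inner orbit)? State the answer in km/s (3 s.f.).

Δv ≈ 2.09 km/s

μ = GM = 6.674×10⁻¹¹ × 4.868×10²⁴ = 3.249×10¹⁴ m³/s².
r₁ = 6666 km = 6.666×10⁶ m.
r₂ = 35930 km = 3.593×10⁷ m.
Transfer ellipse a_t = (r₁ + r₂)/2 = 2.130×10⁷ m.
At r₁: circular v_c1 = √(μ/r₁) = 6981 m/s; transfer-periapsis v_p = √[μ(2/r₁ − 1/a_t)] = 9068 m/s.
Δv₁ = v_p − v_c1 = 2086 m/s.
= 2.086 km/s.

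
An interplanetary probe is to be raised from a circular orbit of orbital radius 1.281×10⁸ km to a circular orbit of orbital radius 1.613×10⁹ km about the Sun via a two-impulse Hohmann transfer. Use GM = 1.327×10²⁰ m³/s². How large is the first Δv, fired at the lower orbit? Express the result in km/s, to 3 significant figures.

r₁ = 1.281×10⁸ km = 1.281×10¹¹ m.
r₂ = 1.613×10⁹ km = 1.613×10¹² m.
Transfer ellipse a_t = (r₁ + r₂)/2 = 8.706×10¹¹ m.
At r₁: circular v_c1 = √(μ/r₁) = 32190 m/s; transfer-perihelion v_p = √[μ(2/r₁ − 1/a_t)] = 43810 m/s.
Δv₁ = v_p − v_c1 = 11630 m/s.
= 11.63 km/s.

Δv ≈ 11.6 km/s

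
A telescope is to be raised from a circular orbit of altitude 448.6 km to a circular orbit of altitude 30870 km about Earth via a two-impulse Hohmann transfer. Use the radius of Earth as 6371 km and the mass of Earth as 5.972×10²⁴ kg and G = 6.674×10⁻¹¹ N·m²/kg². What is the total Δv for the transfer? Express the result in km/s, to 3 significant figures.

μ = GM = 6.674×10⁻¹¹ × 5.972×10²⁴ = 3.986×10¹⁴ m³/s².
r₁ = 6371 + 448.6 = 6819.6 km = 6.8196×10⁶ m.
r₂ = 6371 + 30870 = 37241 km = 3.7241×10⁷ m.
Transfer ellipse a_t = (r₁ + r₂)/2 = 2.203×10⁷ m.
At r₁: circular v_c1 = √(μ/r₁) = 7645 m/s; transfer-perigee v_p = √[μ(2/r₁ − 1/a_t)] = 9940 m/s.
Δv₁ = v_p − v_c1 = 2295 m/s.
At r₂: circular v_c2 = √(μ/r₂) = 3271 m/s; transfer-apogee v_a = √[μ(2/r₂ − 1/a_t)] = 1820 m/s.
Δv₂ = v_c2 − v_a = 1451 m/s.
Total Δv = Δv₁ + Δv₂ = 3746 m/s = 3.746 km/s.

Δv_total ≈ 3.75 km/s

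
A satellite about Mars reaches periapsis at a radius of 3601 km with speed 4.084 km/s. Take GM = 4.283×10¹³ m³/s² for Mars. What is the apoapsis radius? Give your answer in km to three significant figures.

r_p = 3.601×10⁶ m.
Specific energy ε = v²/2 − μ/r = -3.554×10⁶ J/kg, so a = −μ/(2ε) = 6.025×10⁶ m.
The apsides satisfy r_p + r_a = 2a, so the apoapsis radius is 2a − r_p = 8.449×10⁶ m = 8448.9 km.

apoapsis radius ≈ 8450 km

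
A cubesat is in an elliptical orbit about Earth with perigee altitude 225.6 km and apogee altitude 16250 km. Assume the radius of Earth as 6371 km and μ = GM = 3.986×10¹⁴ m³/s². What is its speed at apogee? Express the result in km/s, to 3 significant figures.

r_p = 6371 + 225.6 = 6596.6 km = 6.5966×10⁶ m.
r_a = 6371 + 16250 = 22621 km = 2.2621×10⁷ m.
Semi-major axis a = (r_p + r_a)/2 = 14609 km = 1.461×10⁷ m.
Vis-viva: v² = μ(2/r − 1/a) = 3.986×10¹⁴ × (8.841×10⁻⁸ − 6.845×10⁻⁸) = 7.957×10⁶ m²/s².
v = 2821 m/s = 2.821 km/s.

v ≈ 2.82 km/s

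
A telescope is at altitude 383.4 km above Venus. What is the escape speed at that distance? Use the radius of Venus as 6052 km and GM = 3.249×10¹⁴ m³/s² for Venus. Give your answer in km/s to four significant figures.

r = 6052 + 383.4 = 6435.4 km = 6.4354×10⁶ m.
Escape speed v_esc = √(2μ/r) = √(2 × 3.249×10¹⁴ / 6.435×10⁶) = √(1.010×10⁸) = 10050 m/s.
= 10.05 km/s.

v_esc ≈ 10.05 km/s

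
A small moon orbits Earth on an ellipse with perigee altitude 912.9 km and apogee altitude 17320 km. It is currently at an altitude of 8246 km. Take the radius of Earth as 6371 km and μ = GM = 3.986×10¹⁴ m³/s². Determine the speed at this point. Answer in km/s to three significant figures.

r_p = 6371 + 912.9 = 7283.9 km = 7.2839×10⁶ m.
r_a = 6371 + 17320 = 23691 km = 2.3691×10⁷ m.
r = 6371 + 8246 = 14617 km = 1.462×10⁷ m.
Semi-major axis a = (r_p + r_a)/2 = 15487 km = 1.549×10⁷ m.
Vis-viva: v² = μ(2/r − 1/a) = 3.986×10¹⁴ × (1.368×10⁻⁷ − 6.457×10⁻⁸) = 2.880×10⁷ m²/s².
v = 5367 m/s = 5.367 km/s.

v ≈ 5.37 km/s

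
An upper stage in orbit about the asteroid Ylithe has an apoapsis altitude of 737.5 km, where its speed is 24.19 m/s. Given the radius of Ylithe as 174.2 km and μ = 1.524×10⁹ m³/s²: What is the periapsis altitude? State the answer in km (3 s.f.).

r_a = 174.2 + 737.5 = 911.70 km = 9.117×10⁵ m.
Specific energy ε = v²/2 − μ/r = -1.379×10³ J/kg, so a = −μ/(2ε) = 5.526×10⁵ m.
The apsides satisfy r_p + r_a = 2a, so the periapsis radius is 2a − r_a = 1.934×10⁵ m = 193.43 km.
Periapsis altitude = 193.43 − 174.2 = 19.229 km.

periapsis altitude ≈ 19.2 km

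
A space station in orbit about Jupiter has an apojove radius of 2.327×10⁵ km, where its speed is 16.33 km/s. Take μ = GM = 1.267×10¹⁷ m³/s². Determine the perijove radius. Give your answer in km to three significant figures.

r_a = 2.327×10⁸ m.
Specific energy ε = v²/2 − μ/r = -4.111×10⁸ J/kg, so a = −μ/(2ε) = 1.541×10⁸ m.
The apsides satisfy r_p + r_a = 2a, so the perijove radius is 2a − r_a = 7.546×10⁷ m = 75465 km.

perijove radius ≈ 75500 km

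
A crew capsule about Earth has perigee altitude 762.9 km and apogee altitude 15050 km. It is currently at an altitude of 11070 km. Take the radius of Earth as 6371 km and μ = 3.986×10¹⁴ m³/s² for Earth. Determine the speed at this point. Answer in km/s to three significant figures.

r_p = 6371 + 762.9 = 7133.9 km = 7.1339×10⁶ m.
r_a = 6371 + 15050 = 21421 km = 2.1421×10⁷ m.
r = 6371 + 11070 = 17441 km = 1.744×10⁷ m.
Semi-major axis a = (r_p + r_a)/2 = 14277 km = 1.428×10⁷ m.
Vis-viva: v² = μ(2/r − 1/a) = 3.986×10¹⁴ × (1.147×10⁻⁷ − 7.004×10⁻⁸) = 1.779×10⁷ m²/s².
v = 4218 m/s = 4.218 km/s.

v ≈ 4.22 km/s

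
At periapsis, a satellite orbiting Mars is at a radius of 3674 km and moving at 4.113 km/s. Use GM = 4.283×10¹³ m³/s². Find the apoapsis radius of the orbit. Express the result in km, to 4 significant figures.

r_p = 3.674×10⁶ m.
Specific energy ε = v²/2 − μ/r = -3.199×10⁶ J/kg, so a = −μ/(2ε) = 6.694×10⁶ m.
The apsides satisfy r_p + r_a = 2a, so the apoapsis radius is 2a − r_p = 9.714×10⁶ m = 9713.7 km.

apoapsis radius ≈ 9714 km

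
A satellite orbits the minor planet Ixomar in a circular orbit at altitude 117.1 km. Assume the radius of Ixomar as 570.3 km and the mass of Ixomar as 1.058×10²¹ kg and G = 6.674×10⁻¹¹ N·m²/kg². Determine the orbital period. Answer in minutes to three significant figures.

μ = GM = 6.674×10⁻¹¹ × 1.058×10²¹ = 7.061×10¹⁰ m³/s².
r = 570.3 + 117.1 = 687.40 km = 6.8740×10⁵ m.
Kepler's third law: T = 2π√(r³/μ) = 2π√((6.874×10⁵)³ / 7.061×10¹⁰).
r³/μ = 4.600×10⁶ s², so T = 2π × 2.145×10³ = 1.348×10⁴ s.
Converting: 1.348×10⁴ s ÷ 60.00 = 224.6 minutes.

T ≈ 225 minutes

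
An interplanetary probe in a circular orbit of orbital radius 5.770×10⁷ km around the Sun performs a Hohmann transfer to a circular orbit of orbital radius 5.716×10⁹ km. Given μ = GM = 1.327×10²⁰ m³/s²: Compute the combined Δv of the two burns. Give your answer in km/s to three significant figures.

r₁ = 5.770×10⁷ km = 5.770×10¹⁰ m.
r₂ = 5.716×10⁹ km = 5.716×10¹² m.
Transfer ellipse a_t = (r₁ + r₂)/2 = 2.887×10¹² m.
At r₁: circular v_c1 = √(μ/r₁) = 47960 m/s; transfer-perihelion v_p = √[μ(2/r₁ − 1/a_t)] = 67480 m/s.
Δv₁ = v_p − v_c1 = 19520 m/s.
At r₂: circular v_c2 = √(μ/r₂) = 4818 m/s; transfer-aphelion v_a = √[μ(2/r₂ − 1/a_t)] = 681.2 m/s.
Δv₂ = v_c2 − v_a = 4137 m/s.
Total Δv = Δv₁ + Δv₂ = 23660 m/s = 23.66 km/s.

Δv_total ≈ 23.7 km/s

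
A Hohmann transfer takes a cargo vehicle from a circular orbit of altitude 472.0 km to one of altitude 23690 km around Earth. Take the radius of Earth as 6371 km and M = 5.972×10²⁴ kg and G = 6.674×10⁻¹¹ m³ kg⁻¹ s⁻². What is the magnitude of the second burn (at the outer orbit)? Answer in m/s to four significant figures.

Δv ≈ 1424 m/s

μ = GM = 6.674×10⁻¹¹ × 5.972×10²⁴ = 3.986×10¹⁴ m³/s².
r₁ = 6371 + 472.0 = 6843.0 km = 6.8430×10⁶ m.
r₂ = 6371 + 23690 = 30061 km = 3.0061×10⁷ m.
Transfer ellipse a_t = (r₁ + r₂)/2 = 1.845×10⁷ m.
At r₁: circular v_c1 = √(μ/r₁) = 7632 m/s; transfer-perigee v_p = √[μ(2/r₁ − 1/a_t)] = 9741 m/s.
At r₂: circular v_c2 = √(μ/r₂) = 3641 m/s; transfer-apogee v_a = √[μ(2/r₂ − 1/a_t)] = 2217 m/s.
Δv₂ = v_c2 − v_a = 1424 m/s.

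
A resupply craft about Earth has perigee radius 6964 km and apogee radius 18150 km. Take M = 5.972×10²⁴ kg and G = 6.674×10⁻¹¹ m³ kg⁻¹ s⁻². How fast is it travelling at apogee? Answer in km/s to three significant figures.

v ≈ 3.49 km/s

μ = GM = 6.674×10⁻¹¹ × 5.972×10²⁴ = 3.986×10¹⁴ m³/s².
Semi-major axis a = (r_p + r_a)/2 = 12557 km = 1.256×10⁷ m.
Vis-viva: v² = μ(2/r − 1/a) = 3.986×10¹⁴ × (1.102×10⁻⁷ − 7.964×10⁻⁸) = 1.218×10⁷ m²/s².
v = 3490 m/s = 3.490 km/s.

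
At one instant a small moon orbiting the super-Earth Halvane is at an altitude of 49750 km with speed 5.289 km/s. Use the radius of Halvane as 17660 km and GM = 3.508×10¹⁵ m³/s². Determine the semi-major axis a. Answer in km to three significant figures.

r = 17660 + 49750 = 67410 km = 6.741×10⁷ m.
Specific orbital energy ε = v²/2 − μ/r = (5289)²/2 − 3.508×10¹⁵/6.741×10⁷ = -3.805×10⁷ J/kg.
Since ε = −μ/(2a), a = −μ/(2ε) = 4.609×10⁷ m = 46094 km.

a ≈ 46100 km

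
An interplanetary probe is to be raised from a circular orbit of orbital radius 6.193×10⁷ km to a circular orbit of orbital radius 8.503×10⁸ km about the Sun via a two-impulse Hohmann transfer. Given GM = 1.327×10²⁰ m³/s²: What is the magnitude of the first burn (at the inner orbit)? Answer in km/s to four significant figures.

r₁ = 6.193×10⁷ km = 6.193×10¹⁰ m.
r₂ = 8.503×10⁸ km = 8.503×10¹¹ m.
Transfer ellipse a_t = (r₁ + r₂)/2 = 4.561×10¹¹ m.
At r₁: circular v_c1 = √(μ/r₁) = 46290 m/s; transfer-perihelion v_p = √[μ(2/r₁ − 1/a_t)] = 63200 m/s.
Δv₁ = v_p − v_c1 = 16910 m/s.
= 16.91 km/s.

Δv ≈ 16.91 km/s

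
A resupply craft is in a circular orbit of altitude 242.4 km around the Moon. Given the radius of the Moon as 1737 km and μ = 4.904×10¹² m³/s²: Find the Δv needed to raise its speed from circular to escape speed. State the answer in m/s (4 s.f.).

Δv ≈ 652.0 m/s

r = 1737 + 242.4 = 1979.4 km = 1.9794×10⁶ m.
Circular speed v_c = √(μ/r) = 1574 m/s.
Escape speed v_esc = √(2μ/r) = √2 × v_c = 2226 m/s.
Δv = v_esc − v_c = 652.0 m/s.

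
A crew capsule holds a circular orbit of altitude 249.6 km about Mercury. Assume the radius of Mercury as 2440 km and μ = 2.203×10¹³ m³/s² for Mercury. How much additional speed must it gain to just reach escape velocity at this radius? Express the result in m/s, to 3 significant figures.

Δv ≈ 1190 m/s

r = 2440 + 249.6 = 2689.6 km = 2.6896×10⁶ m.
Circular speed v_c = √(μ/r) = 2862 m/s.
Escape speed v_esc = √(2μ/r) = √2 × v_c = 4047 m/s.
Δv = v_esc − v_c = 1185 m/s.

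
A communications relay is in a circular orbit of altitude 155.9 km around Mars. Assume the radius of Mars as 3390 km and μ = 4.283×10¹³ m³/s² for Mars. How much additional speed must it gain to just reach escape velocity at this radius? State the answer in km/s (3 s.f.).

r = 3390 + 155.9 = 3545.9 km = 3.5459×10⁶ m.
Circular speed v_c = √(μ/r) = 3475 m/s.
Escape speed v_esc = √(2μ/r) = √2 × v_c = 4915 m/s.
Δv = v_esc − v_c = 1440 m/s = 1.440 km/s.

Δv ≈ 1.44 km/s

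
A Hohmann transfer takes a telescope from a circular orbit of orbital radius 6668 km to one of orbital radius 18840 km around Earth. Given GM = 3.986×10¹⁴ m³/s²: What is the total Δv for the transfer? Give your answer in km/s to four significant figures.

Δv_total ≈ 2.939 km/s

r₁ = 6668 km = 6.668×10⁶ m.
r₂ = 18840 km = 1.884×10⁷ m.
Transfer ellipse a_t = (r₁ + r₂)/2 = 1.275×10⁷ m.
At r₁: circular v_c1 = √(μ/r₁) = 7732 m/s; transfer-perigee v_p = √[μ(2/r₁ − 1/a_t)] = 9397 m/s.
Δv₁ = v_p − v_c1 = 1665 m/s.
At r₂: circular v_c2 = √(μ/r₂) = 4600 m/s; transfer-apogee v_a = √[μ(2/r₂ − 1/a_t)] = 3326 m/s.
Δv₂ = v_c2 − v_a = 1274 m/s.
Total Δv = Δv₁ + Δv₂ = 2939 m/s = 2.939 km/s.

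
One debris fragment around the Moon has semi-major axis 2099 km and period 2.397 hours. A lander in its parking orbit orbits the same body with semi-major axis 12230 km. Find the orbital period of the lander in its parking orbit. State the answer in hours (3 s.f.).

Kepler's third law: T² ∝ a³, so T₂ = T₁ (a₂/a₁)^(3/2).
a₂/a₁ = 5.827, (a₂/a₁)^(3/2) = 14.06.
T₂ = 2.397 × 14.06 = 33.71 hours.

T₂ ≈ 33.7 hours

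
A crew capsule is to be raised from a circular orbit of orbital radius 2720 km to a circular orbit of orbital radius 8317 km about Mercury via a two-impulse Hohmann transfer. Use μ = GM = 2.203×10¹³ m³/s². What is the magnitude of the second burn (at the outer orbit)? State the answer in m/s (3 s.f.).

Δv ≈ 485 m/s

r₁ = 2720 km = 2.720×10⁶ m.
r₂ = 8317 km = 8.317×10⁶ m.
Transfer ellipse a_t = (r₁ + r₂)/2 = 5.518×10⁶ m.
At r₁: circular v_c1 = √(μ/r₁) = 2846 m/s; transfer-periherm v_p = √[μ(2/r₁ − 1/a_t)] = 3494 m/s.
At r₂: circular v_c2 = √(μ/r₂) = 1628 m/s; transfer-apoherm v_a = √[μ(2/r₂ − 1/a_t)] = 1143 m/s.
Δv₂ = v_c2 − v_a = 484.9 m/s.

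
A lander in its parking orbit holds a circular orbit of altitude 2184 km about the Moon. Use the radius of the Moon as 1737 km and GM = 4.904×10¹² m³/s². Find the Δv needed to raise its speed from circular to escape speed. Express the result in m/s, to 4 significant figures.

r = 1737 + 2184 = 3921.0 km = 3.9210×10⁶ m.
Circular speed v_c = √(μ/r) = 1118 m/s.
Escape speed v_esc = √(2μ/r) = √2 × v_c = 1582 m/s.
Δv = v_esc − v_c = 463.2 m/s.

Δv ≈ 463.2 m/s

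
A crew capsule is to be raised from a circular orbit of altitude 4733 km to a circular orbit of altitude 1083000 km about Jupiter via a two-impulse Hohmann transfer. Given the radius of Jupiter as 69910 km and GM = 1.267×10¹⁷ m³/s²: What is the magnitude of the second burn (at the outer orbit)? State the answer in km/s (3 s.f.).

Δv ≈ 6.83 km/s

r₁ = 69910 + 4733 = 74643 km = 7.4643×10⁷ m.
r₂ = 69910 + 1083000 = 1152900 km = 1.1529×10⁹ m.
Transfer ellipse a_t = (r₁ + r₂)/2 = 6.138×10⁸ m.
At r₁: circular v_c1 = √(μ/r₁) = 41200 m/s; transfer-perijove v_p = √[μ(2/r₁ − 1/a_t)] = 56470 m/s.
At r₂: circular v_c2 = √(μ/r₂) = 10480 m/s; transfer-apojove v_a = √[μ(2/r₂ − 1/a_t)] = 3656 m/s.
Δv₂ = v_c2 − v_a = 6827 m/s.
= 6.827 km/s.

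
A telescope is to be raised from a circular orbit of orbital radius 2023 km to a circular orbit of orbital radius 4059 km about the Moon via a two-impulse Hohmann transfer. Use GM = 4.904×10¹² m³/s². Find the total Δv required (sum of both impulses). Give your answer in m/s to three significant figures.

r₁ = 2023 km = 2.023×10⁶ m.
r₂ = 4059 km = 4.059×10⁶ m.
Transfer ellipse a_t = (r₁ + r₂)/2 = 3.041×10⁶ m.
At r₁: circular v_c1 = √(μ/r₁) = 1557 m/s; transfer-perilune v_p = √[μ(2/r₁ − 1/a_t)] = 1799 m/s.
Δv₁ = v_p − v_c1 = 241.8 m/s.
At r₂: circular v_c2 = √(μ/r₂) = 1099 m/s; transfer-apolune v_a = √[μ(2/r₂ − 1/a_t)] = 896.5 m/s.
Δv₂ = v_c2 − v_a = 202.7 m/s.
Total Δv = Δv₁ + Δv₂ = 444.5 m/s.

Δv_total ≈ 444 m/s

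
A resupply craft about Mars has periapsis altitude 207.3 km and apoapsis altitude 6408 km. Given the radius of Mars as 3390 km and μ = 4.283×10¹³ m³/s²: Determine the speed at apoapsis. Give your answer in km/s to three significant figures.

v ≈ 1.53 km/s

r_p = 3390 + 207.3 = 3597.3 km = 3.5973×10⁶ m.
r_a = 3390 + 6408 = 9798.0 km = 9.7980×10⁶ m.
Semi-major axis a = (r_p + r_a)/2 = 6697.6 km = 6.698×10⁶ m.
Vis-viva: v² = μ(2/r − 1/a) = 4.283×10¹³ × (2.041×10⁻⁷ − 1.493×10⁻⁷) = 2.348×10⁶ m²/s².
v = 1532 m/s = 1.532 km/s.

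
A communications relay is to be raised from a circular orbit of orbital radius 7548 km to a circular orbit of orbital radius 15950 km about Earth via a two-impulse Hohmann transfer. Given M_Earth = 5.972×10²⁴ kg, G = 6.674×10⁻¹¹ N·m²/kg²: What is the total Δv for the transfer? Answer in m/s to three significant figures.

μ = GM = 6.674×10⁻¹¹ × 5.972×10²⁴ = 3.986×10¹⁴ m³/s².
r₁ = 7548 km = 7.548×10⁶ m.
r₂ = 15950 km = 1.595×10⁷ m.
Transfer ellipse a_t = (r₁ + r₂)/2 = 1.175×10⁷ m.
At r₁: circular v_c1 = √(μ/r₁) = 7267 m/s; transfer-perigee v_p = √[μ(2/r₁ − 1/a_t)] = 8467 m/s.
Δv₁ = v_p − v_c1 = 1200 m/s.
At r₂: circular v_c2 = √(μ/r₂) = 4999 m/s; transfer-apogee v_a = √[μ(2/r₂ − 1/a_t)] = 4007 m/s.
Δv₂ = v_c2 − v_a = 992.2 m/s.
Total Δv = Δv₁ + Δv₂ = 2192 m/s.

Δv_total ≈ 2190 m/s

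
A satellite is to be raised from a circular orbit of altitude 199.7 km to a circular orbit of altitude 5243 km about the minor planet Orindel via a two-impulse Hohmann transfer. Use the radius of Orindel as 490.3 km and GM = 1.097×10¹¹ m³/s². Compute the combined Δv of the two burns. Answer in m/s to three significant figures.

r₁ = 490.3 + 199.7 = 690.00 km = 6.9000×10⁵ m.
r₂ = 490.3 + 5243 = 5733.3 km = 5.7333×10⁶ m.
Transfer ellipse a_t = (r₁ + r₂)/2 = 3.212×10⁶ m.
At r₁: circular v_c1 = √(μ/r₁) = 398.7 m/s; transfer-periapsis v_p = √[μ(2/r₁ − 1/a_t)] = 532.7 m/s.
Δv₁ = v_p − v_c1 = 134.0 m/s.
At r₂: circular v_c2 = √(μ/r₂) = 138.3 m/s; transfer-apoapsis v_a = √[μ(2/r₂ − 1/a_t)] = 64.12 m/s.
Δv₂ = v_c2 − v_a = 74.21 m/s.
Total Δv = Δv₁ + Δv₂ = 208.2 m/s.

Δv_total ≈ 208 m/s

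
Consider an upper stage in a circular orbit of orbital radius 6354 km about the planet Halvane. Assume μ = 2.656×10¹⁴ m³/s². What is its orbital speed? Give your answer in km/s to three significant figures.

r = 6354 km = 6.354×10⁶ m.
For a circular orbit v = √(μ/r) = √(2.656×10¹⁴ / 6.354×10⁶) = √(4.180×10⁷) = 6465 m/s.
That is 6.465 km/s.

v ≈ 6.47 km/s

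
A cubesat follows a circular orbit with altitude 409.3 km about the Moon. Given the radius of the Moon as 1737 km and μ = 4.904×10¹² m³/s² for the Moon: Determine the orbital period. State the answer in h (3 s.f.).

r = 1737 + 409.3 = 2146.3 km = 2.1463×10⁶ m.
Kepler's third law: T = 2π√(r³/μ) = 2π√((2.146×10⁶)³ / 4.904×10¹²).
r³/μ = 2.016×10⁶ s², so T = 2π × 1.420×10³ = 8.922×10³ s.
Converting: 8.922×10³ s ÷ 3600 = 2.478 h.

T ≈ 2.48 h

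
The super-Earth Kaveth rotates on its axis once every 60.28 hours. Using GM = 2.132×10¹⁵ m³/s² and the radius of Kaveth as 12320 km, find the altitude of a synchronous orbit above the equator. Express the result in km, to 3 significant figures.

h_sync ≈ 1.24×10⁵ km

T = 60.28 hours = 2.170×10⁵ s.
A synchronous orbit has period T, so by Kepler's third law a = (μT²/4π²)^(1/3).
μT²/4π² = 2.132×10¹⁵ × (2.170×10⁵)² / 39.48 = 2.543×10²⁴ m³.
a = 1.365×10⁸ m = 1.3650×10⁵ km.
Altitude h = a − R = 1.3650×10⁵ − 12320 = 1.2418×10⁵ km.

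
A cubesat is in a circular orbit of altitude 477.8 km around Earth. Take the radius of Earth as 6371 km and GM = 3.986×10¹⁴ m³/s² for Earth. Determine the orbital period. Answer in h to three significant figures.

r = 6371 + 477.8 = 6848.8 km = 6.8488×10⁶ m.
Kepler's third law: T = 2π√(r³/μ) = 2π√((6.849×10⁶)³ / 3.986×10¹⁴).
r³/μ = 8.059×10⁵ s², so T = 2π × 8.977×10² = 5.641×10³ s.
Converting: 5.641×10³ s ÷ 3600 = 1.567 h.

T ≈ 1.57 h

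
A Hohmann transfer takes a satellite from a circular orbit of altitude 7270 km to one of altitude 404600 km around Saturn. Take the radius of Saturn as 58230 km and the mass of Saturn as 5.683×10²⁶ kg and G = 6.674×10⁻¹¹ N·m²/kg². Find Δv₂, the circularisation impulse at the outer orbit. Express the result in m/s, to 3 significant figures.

μ = GM = 6.674×10⁻¹¹ × 5.683×10²⁶ = 3.793×10¹⁶ m³/s².
r₁ = 58230 + 7270 = 65500 km = 6.5500×10⁷ m.
r₂ = 58230 + 404600 = 462830 km = 4.6283×10⁸ m.
Transfer ellipse a_t = (r₁ + r₂)/2 = 2.642×10⁸ m.
At r₁: circular v_c1 = √(μ/r₁) = 24060 m/s; transfer-perikrone v_p = √[μ(2/r₁ − 1/a_t)] = 31850 m/s.
At r₂: circular v_c2 = √(μ/r₂) = 9053 m/s; transfer-apokrone v_a = √[μ(2/r₂ − 1/a_t)] = 4508 m/s.
Δv₂ = v_c2 − v_a = 4545 m/s.

Δv ≈ 4540 m/s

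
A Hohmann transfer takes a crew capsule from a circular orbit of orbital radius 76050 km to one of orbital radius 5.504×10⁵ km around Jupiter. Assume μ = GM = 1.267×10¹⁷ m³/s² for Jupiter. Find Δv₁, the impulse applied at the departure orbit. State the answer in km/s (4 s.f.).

Δv ≈ 13.29 km/s

r₁ = 76050 km = 7.605×10⁷ m.
r₂ = 5.504×10⁵ km = 5.504×10⁸ m.
Transfer ellipse a_t = (r₁ + r₂)/2 = 3.132×10⁸ m.
At r₁: circular v_c1 = √(μ/r₁) = 40820 m/s; transfer-perijove v_p = √[μ(2/r₁ − 1/a_t)] = 54110 m/s.
Δv₁ = v_p − v_c1 = 13290 m/s.
= 13.29 km/s.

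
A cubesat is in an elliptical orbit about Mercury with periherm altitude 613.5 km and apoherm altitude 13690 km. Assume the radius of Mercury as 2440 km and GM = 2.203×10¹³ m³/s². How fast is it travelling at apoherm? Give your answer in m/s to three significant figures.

v ≈ 659 m/s

r_p = 2440 + 613.5 = 3053.5 km = 3.0535×10⁶ m.
r_a = 2440 + 13690 = 16130 km = 1.6130×10⁷ m.
Semi-major axis a = (r_p + r_a)/2 = 9591.8 km = 9.592×10⁶ m.
Vis-viva: v² = μ(2/r − 1/a) = 2.203×10¹³ × (1.240×10⁻⁷ − 1.043×10⁻⁷) = 4.348×10⁵ m²/s².
v = 659.4 m/s.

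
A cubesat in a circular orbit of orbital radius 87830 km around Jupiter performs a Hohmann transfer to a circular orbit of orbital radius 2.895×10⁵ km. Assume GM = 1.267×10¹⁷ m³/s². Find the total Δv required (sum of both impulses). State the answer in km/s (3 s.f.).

r₁ = 87830 km = 8.783×10⁷ m.
r₂ = 2.895×10⁵ km = 2.895×10⁸ m.
Transfer ellipse a_t = (r₁ + r₂)/2 = 1.887×10⁸ m.
At r₁: circular v_c1 = √(μ/r₁) = 37980 m/s; transfer-perijove v_p = √[μ(2/r₁ − 1/a_t)] = 47050 m/s.
Δv₁ = v_p − v_c1 = 9067 m/s.
At r₂: circular v_c2 = √(μ/r₂) = 20920 m/s; transfer-apojove v_a = √[μ(2/r₂ − 1/a_t)] = 14270 m/s.
Δv₂ = v_c2 − v_a = 6646 m/s.
Total Δv = Δv₁ + Δv₂ = 15710 m/s = 15.71 km/s.

Δv_total ≈ 15.7 km/s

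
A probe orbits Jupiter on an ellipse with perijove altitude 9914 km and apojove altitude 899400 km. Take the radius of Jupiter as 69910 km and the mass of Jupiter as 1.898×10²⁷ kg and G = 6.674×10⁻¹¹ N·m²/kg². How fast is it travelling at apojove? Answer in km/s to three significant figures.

μ = GM = 6.674×10⁻¹¹ × 1.898×10²⁷ = 1.267×10¹⁷ m³/s².
r_p = 69910 + 9914 = 79824 km = 7.9824×10⁷ m.
r_a = 69910 + 899400 = 969310 km = 9.6931×10⁸ m.
Semi-major axis a = (r_p + r_a)/2 = 5.2457×10⁵ km = 5.246×10⁸ m.
Vis-viva: v² = μ(2/r − 1/a) = 1.267×10¹⁷ × (2.063×10⁻⁹ − 1.906×10⁻⁹) = 1.989×10⁷ m²/s².
v = 4459 m/s = 4.459 km/s.

v ≈ 4.46 km/s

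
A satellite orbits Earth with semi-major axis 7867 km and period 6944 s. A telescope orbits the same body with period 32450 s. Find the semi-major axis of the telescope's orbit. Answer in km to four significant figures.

a₂ ≈ 21990 km

Kepler's third law: a³ ∝ T², so a₂ = a₁ (T₂/T₁)^(2/3).
T₂/T₁ = 4.673, (T₂/T₁)^(2/3) = 2.795.
a₂ = 7867 × 2.795 = 21990 km.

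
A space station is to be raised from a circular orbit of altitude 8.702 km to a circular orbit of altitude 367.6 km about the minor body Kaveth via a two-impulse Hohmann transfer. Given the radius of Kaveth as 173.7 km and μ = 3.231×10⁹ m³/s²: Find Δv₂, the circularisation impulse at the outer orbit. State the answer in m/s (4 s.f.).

r₁ = 173.7 + 8.702 = 182.40 km = 1.8240×10⁵ m.
r₂ = 173.7 + 367.6 = 541.30 km = 5.4130×10⁵ m.
Transfer ellipse a_t = (r₁ + r₂)/2 = 3.619×10⁵ m.
At r₁: circular v_c1 = √(μ/r₁) = 133.1 m/s; transfer-periapsis v_p = √[μ(2/r₁ − 1/a_t)] = 162.8 m/s.
At r₂: circular v_c2 = √(μ/r₂) = 77.26 m/s; transfer-apoapsis v_a = √[μ(2/r₂ − 1/a_t)] = 54.85 m/s.
Δv₂ = v_c2 − v_a = 22.41 m/s.

Δv ≈ 22.41 m/s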